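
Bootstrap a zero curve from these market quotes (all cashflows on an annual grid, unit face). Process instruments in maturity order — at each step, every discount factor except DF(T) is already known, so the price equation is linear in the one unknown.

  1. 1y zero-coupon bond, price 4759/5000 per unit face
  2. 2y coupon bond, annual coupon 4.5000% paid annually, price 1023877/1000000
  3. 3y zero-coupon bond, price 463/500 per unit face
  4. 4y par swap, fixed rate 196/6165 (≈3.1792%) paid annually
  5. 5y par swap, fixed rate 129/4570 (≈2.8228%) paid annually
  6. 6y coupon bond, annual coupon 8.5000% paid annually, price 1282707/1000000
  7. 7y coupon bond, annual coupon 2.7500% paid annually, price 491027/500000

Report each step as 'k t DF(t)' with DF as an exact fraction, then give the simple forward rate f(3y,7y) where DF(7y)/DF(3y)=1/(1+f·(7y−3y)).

1 1 4759/5000
2 2 2347/2500
3 3 463/500
4 4 1103/1250
5 5 871/1000
6 6 4121/5000
7 7 4057/5000
f(3y,7y) = ((463/500)/(4057/5000) − 1)/(4) = 573/16228 ≈ 3.5309%

step 1 [1y] zero: DF = P = 4759/5000 ≈ 0.951800
step 2 [2y] bond c/1=9/200: DF=(1023877/1000000 − 9/200·(0.951800))/(1+9/200) = 2347/2500 ≈ 0.938800
step 3 [3y] zero: DF = P = 463/500 ≈ 0.926000
step 4 [4y] swap r/1=196/6165: DF=(1 − 196/6165·(0.951800+0.938800+0.926000))/(1+196/6165) = 1103/1250 ≈ 0.882400
step 5 [5y] swap r/1=129/4570: DF=(1 − 129/4570·(0.951800+0.938800+0.926000+0.882400))/(1+129/4570) = 871/1000 ≈ 0.871000
step 6 [6y] bond c/1=17/200: DF=(1282707/1000000 − 17/200·(0.951800+0.938800+0.926000+0.882400+0.871000))/(1+17/200) = 4121/5000 ≈ 0.824200
step 7 [7y] bond c/1=11/400: DF=(491027/500000 − 11/400·(0.951800+0.938800+0.926000+0.882400+0.871000+0.824200))/(1+11/400) = 4057/5000 ≈ 0.811400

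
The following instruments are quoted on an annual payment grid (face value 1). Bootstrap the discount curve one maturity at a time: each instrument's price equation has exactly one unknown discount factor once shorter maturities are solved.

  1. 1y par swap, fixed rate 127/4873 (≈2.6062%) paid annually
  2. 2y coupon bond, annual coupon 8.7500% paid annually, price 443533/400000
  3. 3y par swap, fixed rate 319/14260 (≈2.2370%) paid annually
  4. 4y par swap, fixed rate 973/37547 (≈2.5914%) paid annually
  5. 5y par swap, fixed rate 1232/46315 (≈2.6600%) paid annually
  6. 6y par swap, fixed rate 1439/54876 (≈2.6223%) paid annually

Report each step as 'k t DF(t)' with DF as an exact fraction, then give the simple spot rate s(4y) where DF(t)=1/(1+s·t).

1 1 4873/5000
2 2 2353/2500
3 3 4681/5000
4 4 9027/10000
5 5 548/625
6 6 8561/10000
s(4y) = (1/(9027/10000) − 1)/(4) = 973/36108 ≈ 2.6947%

step 1 [1y] swap r/1=127/4873: DF=(1 − 127/4873·(0))/(1+127/4873) = 4873/5000 ≈ 0.974600
step 2 [2y] bond c/1=7/80: DF=(443533/400000 − 7/80·(0.974600))/(1+7/80) = 2353/2500 ≈ 0.941200
step 3 [3y] swap r/1=319/14260: DF=(1 − 319/14260·(0.974600+0.941200))/(1+319/14260) = 4681/5000 ≈ 0.936200
step 4 [4y] swap r/1=973/37547: DF=(1 − 973/37547·(0.974600+0.941200+0.936200))/(1+973/37547) = 9027/10000 ≈ 0.902700
step 5 [5y] swap r/1=1232/46315: DF=(1 − 1232/46315·(0.974600+0.941200+0.936200+0.902700))/(1+1232/46315) = 548/625 ≈ 0.876800
step 6 [6y] swap r/1=1439/54876: DF=(1 − 1439/54876·(0.974600+0.941200+0.936200+0.902700+0.876800))/(1+1439/54876) = 8561/10000 ≈ 0.856100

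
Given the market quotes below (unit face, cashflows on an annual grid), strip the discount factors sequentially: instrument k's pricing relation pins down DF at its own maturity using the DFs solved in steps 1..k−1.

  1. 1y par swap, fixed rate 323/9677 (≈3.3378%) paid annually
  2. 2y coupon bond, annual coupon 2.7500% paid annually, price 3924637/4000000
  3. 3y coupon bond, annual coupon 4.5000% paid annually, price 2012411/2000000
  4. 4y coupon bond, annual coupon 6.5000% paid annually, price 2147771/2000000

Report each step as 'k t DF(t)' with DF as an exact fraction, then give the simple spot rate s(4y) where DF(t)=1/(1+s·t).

step 1 [1y] swap r/1=323/9677: DF=(1 − 323/9677·(0))/(1+323/9677) = 9677/10000 ≈ 0.967700
step 2 [2y] bond c/1=11/400: DF=(3924637/4000000 − 11/400·(0.967700))/(1+11/400) = 929/1000 ≈ 0.929000
step 3 [3y] bond c/1=9/200: DF=(2012411/2000000 − 9/200·(0.967700+0.929000))/(1+9/200) = 2203/2500 ≈ 0.881200
step 4 [4y] bond c/1=13/200: DF=(2147771/2000000 − 13/200·(0.967700+0.929000+0.881200))/(1+13/200) = 2097/2500 ≈ 0.838800

1 1 9677/10000
2 2 929/1000
3 3 2203/2500
4 4 2097/2500
s(4y) = (1/(2097/2500) − 1)/(4) = 403/8388 ≈ 4.8045%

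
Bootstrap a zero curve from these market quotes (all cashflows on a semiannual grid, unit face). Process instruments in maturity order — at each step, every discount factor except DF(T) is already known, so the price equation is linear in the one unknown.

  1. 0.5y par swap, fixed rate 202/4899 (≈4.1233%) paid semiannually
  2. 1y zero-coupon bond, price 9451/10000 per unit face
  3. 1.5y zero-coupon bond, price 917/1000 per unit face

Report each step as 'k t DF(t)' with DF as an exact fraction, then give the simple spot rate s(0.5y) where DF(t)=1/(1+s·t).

1 1/2 4899/5000
2 1 9451/10000
3 3/2 917/1000
s(0.5y) = (1/(4899/5000) − 1)/(1/2) = 202/4899 ≈ 4.1233%

step 1 [0.5y] swap r/2=101/4899: DF=(1 − 101/4899·(0))/(1+101/4899) = 4899/5000 ≈ 0.979800
step 2 [1y] zero: DF = P = 9451/10000 ≈ 0.945100
step 3 [1.5y] zero: DF = P = 917/1000 ≈ 0.917000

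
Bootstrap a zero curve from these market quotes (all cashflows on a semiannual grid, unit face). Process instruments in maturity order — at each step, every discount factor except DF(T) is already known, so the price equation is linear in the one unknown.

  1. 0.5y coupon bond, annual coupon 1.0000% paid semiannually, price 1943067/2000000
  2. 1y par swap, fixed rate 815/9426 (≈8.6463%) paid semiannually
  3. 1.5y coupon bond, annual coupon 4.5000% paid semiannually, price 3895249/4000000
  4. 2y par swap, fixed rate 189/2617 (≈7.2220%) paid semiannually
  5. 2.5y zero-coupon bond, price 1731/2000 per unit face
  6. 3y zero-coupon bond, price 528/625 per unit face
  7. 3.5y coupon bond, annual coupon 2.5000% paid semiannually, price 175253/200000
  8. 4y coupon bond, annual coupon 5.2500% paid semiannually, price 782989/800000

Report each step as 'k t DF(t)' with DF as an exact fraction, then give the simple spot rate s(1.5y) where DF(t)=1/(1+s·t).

step 1 [0.5y] bond c/2=1/200: DF=(1943067/2000000 − 1/200·(0))/(1+1/200) = 9667/10000 ≈ 0.966700
step 2 [1y] swap r/2=815/18852: DF=(1 − 815/18852·(0.966700))/(1+815/18852) = 1837/2000 ≈ 0.918500
step 3 [1.5y] bond c/2=9/400: DF=(3895249/4000000 − 9/400·(0.966700+0.918500))/(1+9/400) = 9109/10000 ≈ 0.910900
step 4 [2y] swap r/2=189/5234: DF=(1 − 189/5234·(0.966700+0.918500+0.910900))/(1+189/5234) = 8677/10000 ≈ 0.867700
step 5 [2.5y] zero: DF = P = 1731/2000 ≈ 0.865500
step 6 [3y] zero: DF = P = 528/625 ≈ 0.844800
step 7 [3.5y] bond c/2=1/80: DF=(175253/200000 − 1/80·(0.966700+0.918500+0.910900+0.867700+0.865500+0.844800))/(1+1/80) = 7991/10000 ≈ 0.799100
step 8 [4y] bond c/2=21/800: DF=(782989/800000 − 21/800·(0.966700+0.918500+0.910900+0.867700+0.865500+0.844800+0.799100))/(1+21/800) = 3979/5000 ≈ 0.795800

1 1/2 9667/10000
2 1 1837/2000
3 3/2 9109/10000
4 2 8677/10000
5 5/2 1731/2000
6 3 528/625
7 7/2 7991/10000
8 4 3979/5000
s(1.5y) = (1/(9109/10000) − 1)/(3/2) = 594/9109 ≈ 6.5210%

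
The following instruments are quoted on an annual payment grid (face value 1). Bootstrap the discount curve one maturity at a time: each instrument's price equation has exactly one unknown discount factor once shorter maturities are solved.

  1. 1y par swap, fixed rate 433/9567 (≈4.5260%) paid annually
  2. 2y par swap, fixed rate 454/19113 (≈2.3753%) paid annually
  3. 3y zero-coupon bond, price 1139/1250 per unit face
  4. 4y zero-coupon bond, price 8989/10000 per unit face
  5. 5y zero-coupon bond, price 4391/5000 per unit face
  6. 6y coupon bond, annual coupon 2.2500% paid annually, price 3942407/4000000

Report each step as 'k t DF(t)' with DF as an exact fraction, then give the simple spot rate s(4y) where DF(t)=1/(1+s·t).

1 1 9567/10000
2 2 4773/5000
3 3 1139/1250
4 4 8989/10000
5 5 4391/5000
6 6 8627/10000
s(4y) = (1/(8989/10000) − 1)/(4) = 1011/35956 ≈ 2.8118%

step 1 [1y] swap r/1=433/9567: DF=(1 − 433/9567·(0))/(1+433/9567) = 9567/10000 ≈ 0.956700
step 2 [2y] swap r/1=454/19113: DF=(1 − 454/19113·(0.956700))/(1+454/19113) = 4773/5000 ≈ 0.954600
step 3 [3y] zero: DF = P = 1139/1250 ≈ 0.911200
step 4 [4y] zero: DF = P = 8989/10000 ≈ 0.898900
step 5 [5y] zero: DF = P = 4391/5000 ≈ 0.878200
step 6 [6y] bond c/1=9/400: DF=(3942407/4000000 − 9/400·(0.956700+0.954600+0.911200+0.898900+0.878200))/(1+9/400) = 8627/10000 ≈ 0.862700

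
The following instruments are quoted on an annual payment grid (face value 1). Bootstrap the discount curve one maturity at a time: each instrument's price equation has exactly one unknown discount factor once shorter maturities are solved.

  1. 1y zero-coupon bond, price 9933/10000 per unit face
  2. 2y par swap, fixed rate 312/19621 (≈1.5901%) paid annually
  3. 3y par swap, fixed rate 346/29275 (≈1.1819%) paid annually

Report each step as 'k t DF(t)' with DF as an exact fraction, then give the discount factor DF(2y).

1 1 9933/10000
2 2 1211/1250
3 3 4827/5000
DF(2y) = 1211/1250 ≈ 0.968800

step 1 [1y] zero: DF = P = 9933/10000 ≈ 0.993300
step 2 [2y] swap r/1=312/19621: DF=(1 − 312/19621·(0.993300))/(1+312/19621) = 1211/1250 ≈ 0.968800
step 3 [3y] swap r/1=346/29275: DF=(1 − 346/29275·(0.993300+0.968800))/(1+346/29275) = 4827/5000 ≈ 0.965400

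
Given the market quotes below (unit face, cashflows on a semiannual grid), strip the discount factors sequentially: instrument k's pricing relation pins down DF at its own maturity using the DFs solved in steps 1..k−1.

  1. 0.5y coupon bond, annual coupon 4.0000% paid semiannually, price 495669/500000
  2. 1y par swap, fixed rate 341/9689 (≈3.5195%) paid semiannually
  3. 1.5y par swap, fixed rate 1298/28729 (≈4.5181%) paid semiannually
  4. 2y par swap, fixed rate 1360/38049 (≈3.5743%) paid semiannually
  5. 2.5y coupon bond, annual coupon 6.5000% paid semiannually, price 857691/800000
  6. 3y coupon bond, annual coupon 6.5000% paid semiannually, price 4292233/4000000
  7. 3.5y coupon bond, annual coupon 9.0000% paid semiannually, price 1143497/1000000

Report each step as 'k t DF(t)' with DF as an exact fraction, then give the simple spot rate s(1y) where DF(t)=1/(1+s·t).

step 1 [0.5y] bond c/2=1/50: DF=(495669/500000 − 1/50·(0))/(1+1/50) = 9719/10000 ≈ 0.971900
step 2 [1y] swap r/2=341/19378: DF=(1 − 341/19378·(0.971900))/(1+341/19378) = 9659/10000 ≈ 0.965900
step 3 [1.5y] swap r/2=649/28729: DF=(1 − 649/28729·(0.971900+0.965900))/(1+649/28729) = 9351/10000 ≈ 0.935100
step 4 [2y] swap r/2=680/38049: DF=(1 − 680/38049·(0.971900+0.965900+0.935100))/(1+680/38049) = 233/250 ≈ 0.932000
step 5 [2.5y] bond c/2=13/400: DF=(857691/800000 − 13/400·(0.971900+0.965900+0.935100+0.932000))/(1+13/400) = 4593/5000 ≈ 0.918600
step 6 [3y] bond c/2=13/400: DF=(4292233/4000000 − 13/400·(0.971900+0.965900+0.935100+0.932000+0.918600))/(1+13/400) = 4453/5000 ≈ 0.890600
step 7 [3.5y] bond c/2=9/200: DF=(1143497/1000000 − 9/200·(0.971900+0.965900+0.935100+0.932000+0.918600+0.890600))/(1+9/200) = 341/400 ≈ 0.852500

1 1/2 9719/10000
2 1 9659/10000
3 3/2 9351/10000
4 2 233/250
5 5/2 4593/5000
6 3 4453/5000
7 7/2 341/400
s(1y) = (1/(9659/10000) − 1)/(1) = 341/9659 ≈ 3.5304%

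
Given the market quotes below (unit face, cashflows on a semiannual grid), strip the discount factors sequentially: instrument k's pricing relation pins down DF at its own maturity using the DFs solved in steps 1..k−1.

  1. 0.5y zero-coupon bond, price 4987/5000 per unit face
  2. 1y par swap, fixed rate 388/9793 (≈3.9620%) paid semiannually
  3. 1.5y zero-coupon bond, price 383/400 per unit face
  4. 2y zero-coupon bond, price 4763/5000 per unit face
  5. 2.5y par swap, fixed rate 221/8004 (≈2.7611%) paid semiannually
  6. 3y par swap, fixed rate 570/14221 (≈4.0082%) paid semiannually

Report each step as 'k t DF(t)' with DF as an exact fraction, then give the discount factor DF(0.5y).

1 1/2 4987/5000
2 1 2403/2500
3 3/2 383/400
4 2 4763/5000
5 5/2 9337/10000
6 3 443/500
DF(0.5y) = 4987/5000 ≈ 0.997400

step 1 [0.5y] zero: DF = P = 4987/5000 ≈ 0.997400
step 2 [1y] swap r/2=194/9793: DF=(1 − 194/9793·(0.997400))/(1+194/9793) = 2403/2500 ≈ 0.961200
step 3 [1.5y] zero: DF = P = 383/400 ≈ 0.957500
step 4 [2y] zero: DF = P = 4763/5000 ≈ 0.952600
step 5 [2.5y] swap r/2=221/16008: DF=(1 − 221/16008·(0.997400+0.961200+0.957500+0.952600))/(1+221/16008) = 9337/10000 ≈ 0.933700
step 6 [3y] swap r/2=285/14221: DF=(1 − 285/14221·(0.997400+0.961200+0.957500+0.952600+0.933700))/(1+285/14221) = 443/500 ≈ 0.886000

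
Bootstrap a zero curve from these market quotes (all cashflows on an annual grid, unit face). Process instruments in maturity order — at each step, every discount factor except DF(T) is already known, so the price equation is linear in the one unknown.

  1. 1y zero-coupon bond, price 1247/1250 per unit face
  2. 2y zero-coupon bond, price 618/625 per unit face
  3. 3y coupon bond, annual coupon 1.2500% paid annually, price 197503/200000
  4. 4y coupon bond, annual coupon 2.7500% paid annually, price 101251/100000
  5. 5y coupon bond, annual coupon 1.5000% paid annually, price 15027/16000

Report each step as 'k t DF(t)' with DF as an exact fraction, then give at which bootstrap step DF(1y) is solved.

step 1 [1y] zero: DF = P = 1247/1250 ≈ 0.997600
step 2 [2y] zero: DF = P = 618/625 ≈ 0.988800
step 3 [3y] bond c/1=1/80: DF=(197503/200000 − 1/80·(0.997600+0.988800))/(1+1/80) = 2377/2500 ≈ 0.950800
step 4 [4y] bond c/1=11/400: DF=(101251/100000 − 11/400·(0.997600+0.988800+0.950800))/(1+11/400) = 2267/2500 ≈ 0.906800
step 5 [5y] bond c/1=3/200: DF=(15027/16000 − 3/200·(0.997600+0.988800+0.950800+0.906800))/(1+3/200) = 1737/2000 ≈ 0.868500

1 1 1247/1250
2 2 618/625
3 3 2377/2500
4 4 2267/2500
5 5 1737/2000
DF(1y) is solved at step 1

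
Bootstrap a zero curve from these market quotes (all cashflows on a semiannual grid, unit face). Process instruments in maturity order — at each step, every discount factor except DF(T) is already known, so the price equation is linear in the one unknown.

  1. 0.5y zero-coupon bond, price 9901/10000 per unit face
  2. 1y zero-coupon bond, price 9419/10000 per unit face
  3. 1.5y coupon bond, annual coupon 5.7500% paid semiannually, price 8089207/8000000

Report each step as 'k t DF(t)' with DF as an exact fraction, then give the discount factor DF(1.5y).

1 1/2 9901/10000
2 1 9419/10000
3 3/2 9289/10000
DF(1.5y) = 9289/10000 ≈ 0.928900

step 1 [0.5y] zero: DF = P = 9901/10000 ≈ 0.990100
step 2 [1y] zero: DF = P = 9419/10000 ≈ 0.941900
step 3 [1.5y] bond c/2=23/800: DF=(8089207/8000000 − 23/800·(0.990100+0.941900))/(1+23/800) = 9289/10000 ≈ 0.928900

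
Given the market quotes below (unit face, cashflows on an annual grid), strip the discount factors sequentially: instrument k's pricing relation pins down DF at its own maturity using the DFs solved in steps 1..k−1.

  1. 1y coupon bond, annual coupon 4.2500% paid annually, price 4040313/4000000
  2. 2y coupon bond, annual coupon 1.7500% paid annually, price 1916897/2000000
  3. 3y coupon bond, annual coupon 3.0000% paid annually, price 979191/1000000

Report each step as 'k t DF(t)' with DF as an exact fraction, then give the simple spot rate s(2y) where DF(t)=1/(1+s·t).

1 1 9689/10000
2 2 9253/10000
3 3 1791/2000
s(2y) = (1/(9253/10000) − 1)/(2) = 747/18506 ≈ 4.0365%

step 1 [1y] bond c/1=17/400: DF=(4040313/4000000 − 17/400·(0))/(1+17/400) = 9689/10000 ≈ 0.968900
step 2 [2y] bond c/1=7/400: DF=(1916897/2000000 − 7/400·(0.968900))/(1+7/400) = 9253/10000 ≈ 0.925300
step 3 [3y] bond c/1=3/100: DF=(979191/1000000 − 3/100·(0.968900+0.925300))/(1+3/100) = 1791/2000 ≈ 0.895500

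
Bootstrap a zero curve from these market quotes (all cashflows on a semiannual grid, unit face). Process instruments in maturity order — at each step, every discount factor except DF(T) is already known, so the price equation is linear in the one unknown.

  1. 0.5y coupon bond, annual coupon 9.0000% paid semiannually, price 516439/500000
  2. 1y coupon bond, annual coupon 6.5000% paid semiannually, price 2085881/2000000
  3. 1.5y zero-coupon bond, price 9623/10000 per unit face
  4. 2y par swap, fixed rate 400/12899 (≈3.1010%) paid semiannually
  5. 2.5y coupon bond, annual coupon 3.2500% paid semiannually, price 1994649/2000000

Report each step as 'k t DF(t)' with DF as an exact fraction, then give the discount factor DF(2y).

1 1/2 2471/2500
2 1 979/1000
3 3/2 9623/10000
4 2 47/50
5 5/2 1839/2000
DF(2y) = 47/50 ≈ 0.940000

step 1 [0.5y] bond c/2=9/200: DF=(516439/500000 − 9/200·(0))/(1+9/200) = 2471/2500 ≈ 0.988400
step 2 [1y] bond c/2=13/400: DF=(2085881/2000000 − 13/400·(0.988400))/(1+13/400) = 979/1000 ≈ 0.979000
step 3 [1.5y] zero: DF = P = 9623/10000 ≈ 0.962300
step 4 [2y] swap r/2=200/12899: DF=(1 − 200/12899·(0.988400+0.979000+0.962300))/(1+200/12899) = 47/50 ≈ 0.940000
step 5 [2.5y] bond c/2=13/800: DF=(1994649/2000000 − 13/800·(0.988400+0.979000+0.962300+0.940000))/(1+13/800) = 1839/2000 ≈ 0.919500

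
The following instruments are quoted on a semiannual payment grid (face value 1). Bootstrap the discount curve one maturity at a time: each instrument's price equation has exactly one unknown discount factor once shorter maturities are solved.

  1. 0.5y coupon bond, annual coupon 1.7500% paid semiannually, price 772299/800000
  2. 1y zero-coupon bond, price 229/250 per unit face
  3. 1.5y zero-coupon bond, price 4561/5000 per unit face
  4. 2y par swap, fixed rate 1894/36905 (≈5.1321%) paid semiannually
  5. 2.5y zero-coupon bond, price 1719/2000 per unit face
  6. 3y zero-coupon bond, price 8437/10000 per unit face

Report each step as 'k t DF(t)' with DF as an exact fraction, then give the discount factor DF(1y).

1 1/2 957/1000
2 1 229/250
3 3/2 4561/5000
4 2 9053/10000
5 5/2 1719/2000
6 3 8437/10000
DF(1y) = 229/250 ≈ 0.916000

step 1 [0.5y] bond c/2=7/800: DF=(772299/800000 − 7/800·(0))/(1+7/800) = 957/1000 ≈ 0.957000
step 2 [1y] zero: DF = P = 229/250 ≈ 0.916000
step 3 [1.5y] zero: DF = P = 4561/5000 ≈ 0.912200
step 4 [2y] swap r/2=947/36905: DF=(1 − 947/36905·(0.957000+0.916000+0.912200))/(1+947/36905) = 9053/10000 ≈ 0.905300
step 5 [2.5y] zero: DF = P = 1719/2000 ≈ 0.859500
step 6 [3y] zero: DF = P = 8437/10000 ≈ 0.843700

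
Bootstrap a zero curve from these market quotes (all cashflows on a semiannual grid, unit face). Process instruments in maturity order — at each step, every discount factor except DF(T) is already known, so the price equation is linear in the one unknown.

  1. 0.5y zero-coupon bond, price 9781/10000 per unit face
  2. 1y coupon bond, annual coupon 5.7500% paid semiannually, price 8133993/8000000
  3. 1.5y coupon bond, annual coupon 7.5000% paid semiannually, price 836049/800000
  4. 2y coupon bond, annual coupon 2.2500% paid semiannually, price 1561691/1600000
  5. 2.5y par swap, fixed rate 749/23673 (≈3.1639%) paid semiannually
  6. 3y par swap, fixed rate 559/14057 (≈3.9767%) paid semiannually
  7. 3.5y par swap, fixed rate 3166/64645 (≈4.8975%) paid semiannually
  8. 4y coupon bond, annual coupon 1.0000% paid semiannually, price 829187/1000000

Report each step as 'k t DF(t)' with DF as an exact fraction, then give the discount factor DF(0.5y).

step 1 [0.5y] zero: DF = P = 9781/10000 ≈ 0.978100
step 2 [1y] bond c/2=23/800: DF=(8133993/8000000 − 23/800·(0.978100))/(1+23/800) = 961/1000 ≈ 0.961000
step 3 [1.5y] bond c/2=3/80: DF=(836049/800000 − 3/80·(0.978100+0.961000))/(1+3/80) = 2343/2500 ≈ 0.937200
step 4 [2y] bond c/2=9/800: DF=(1561691/1600000 − 9/800·(0.978100+0.961000+0.937200))/(1+9/800) = 2333/2500 ≈ 0.933200
step 5 [2.5y] swap r/2=749/47346: DF=(1 − 749/47346·(0.978100+0.961000+0.937200+0.933200))/(1+749/47346) = 9251/10000 ≈ 0.925100
step 6 [3y] swap r/2=559/28114: DF=(1 − 559/28114·(0.978100+0.961000+0.937200+0.933200+0.925100))/(1+559/28114) = 4441/5000 ≈ 0.888200
step 7 [3.5y] swap r/2=1583/64645: DF=(1 − 1583/64645·(0.978100+0.961000+0.937200+0.933200+0.925100+0.888200))/(1+1583/64645) = 8417/10000 ≈ 0.841700
step 8 [4y] bond c/2=1/200: DF=(829187/1000000 − 1/200·(0.978100+0.961000+0.937200+0.933200+0.925100+0.888200+0.841700))/(1+1/200) = 7929/10000 ≈ 0.792900

1 1/2 9781/10000
2 1 961/1000
3 3/2 2343/2500
4 2 2333/2500
5 5/2 9251/10000
6 3 4441/5000
7 7/2 8417/10000
8 4 7929/10000
DF(0.5y) = 9781/10000 ≈ 0.978100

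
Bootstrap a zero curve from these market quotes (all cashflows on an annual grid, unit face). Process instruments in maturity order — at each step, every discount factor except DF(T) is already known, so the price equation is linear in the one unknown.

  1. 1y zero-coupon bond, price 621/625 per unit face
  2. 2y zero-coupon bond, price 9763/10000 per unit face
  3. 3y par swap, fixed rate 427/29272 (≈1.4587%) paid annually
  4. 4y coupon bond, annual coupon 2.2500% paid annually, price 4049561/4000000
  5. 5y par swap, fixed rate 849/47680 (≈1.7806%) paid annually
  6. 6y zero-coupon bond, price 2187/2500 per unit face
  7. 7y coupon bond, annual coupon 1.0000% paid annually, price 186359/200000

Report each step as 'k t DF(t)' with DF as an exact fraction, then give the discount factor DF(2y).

step 1 [1y] zero: DF = P = 621/625 ≈ 0.993600
step 2 [2y] zero: DF = P = 9763/10000 ≈ 0.976300
step 3 [3y] swap r/1=427/29272: DF=(1 − 427/29272·(0.993600+0.976300))/(1+427/29272) = 9573/10000 ≈ 0.957300
step 4 [4y] bond c/1=9/400: DF=(4049561/4000000 − 9/400·(0.993600+0.976300+0.957300))/(1+9/400) = 9257/10000 ≈ 0.925700
step 5 [5y] swap r/1=849/47680: DF=(1 − 849/47680·(0.993600+0.976300+0.957300+0.925700))/(1+849/47680) = 9151/10000 ≈ 0.915100
step 6 [6y] zero: DF = P = 2187/2500 ≈ 0.874800
step 7 [7y] bond c/1=1/100: DF=(186359/200000 − 1/100·(0.993600+0.976300+0.957300+0.925700+0.915100+0.874800))/(1+1/100) = 8667/10000 ≈ 0.866700

1 1 621/625
2 2 9763/10000
3 3 9573/10000
4 4 9257/10000
5 5 9151/10000
6 6 2187/2500
7 7 8667/10000
DF(2y) = 9763/10000 ≈ 0.976300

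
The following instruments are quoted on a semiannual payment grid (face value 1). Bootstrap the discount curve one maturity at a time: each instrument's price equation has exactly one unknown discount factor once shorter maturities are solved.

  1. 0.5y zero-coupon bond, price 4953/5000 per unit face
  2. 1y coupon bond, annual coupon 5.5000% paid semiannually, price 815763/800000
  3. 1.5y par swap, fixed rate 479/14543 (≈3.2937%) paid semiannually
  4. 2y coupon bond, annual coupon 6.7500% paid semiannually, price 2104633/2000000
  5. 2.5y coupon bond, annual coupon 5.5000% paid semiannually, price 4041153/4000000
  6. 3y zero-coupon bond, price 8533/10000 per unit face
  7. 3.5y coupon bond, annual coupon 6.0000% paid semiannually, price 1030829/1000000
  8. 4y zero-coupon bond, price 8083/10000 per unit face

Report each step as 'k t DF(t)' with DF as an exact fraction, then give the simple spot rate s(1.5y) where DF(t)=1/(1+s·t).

step 1 [0.5y] zero: DF = P = 4953/5000 ≈ 0.990600
step 2 [1y] bond c/2=11/400: DF=(815763/800000 − 11/400·(0.990600))/(1+11/400) = 9659/10000 ≈ 0.965900
step 3 [1.5y] swap r/2=479/29086: DF=(1 − 479/29086·(0.990600+0.965900))/(1+479/29086) = 9521/10000 ≈ 0.952100
step 4 [2y] bond c/2=27/800: DF=(2104633/2000000 − 27/800·(0.990600+0.965900+0.952100))/(1+27/800) = 923/1000 ≈ 0.923000
step 5 [2.5y] bond c/2=11/400: DF=(4041153/4000000 − 11/400·(0.990600+0.965900+0.952100+0.923000))/(1+11/400) = 8807/10000 ≈ 0.880700
step 6 [3y] zero: DF = P = 8533/10000 ≈ 0.853300
step 7 [3.5y] bond c/2=3/100: DF=(1030829/1000000 − 3/100·(0.990600+0.965900+0.952100+0.923000+0.880700+0.853300))/(1+3/100) = 8387/10000 ≈ 0.838700
step 8 [4y] zero: DF = P = 8083/10000 ≈ 0.808300

1 1/2 4953/5000
2 1 9659/10000
3 3/2 9521/10000
4 2 923/1000
5 5/2 8807/10000
6 3 8533/10000
7 7/2 8387/10000
8 4 8083/10000
s(1.5y) = (1/(9521/10000) − 1)/(3/2) = 958/28563 ≈ 3.3540%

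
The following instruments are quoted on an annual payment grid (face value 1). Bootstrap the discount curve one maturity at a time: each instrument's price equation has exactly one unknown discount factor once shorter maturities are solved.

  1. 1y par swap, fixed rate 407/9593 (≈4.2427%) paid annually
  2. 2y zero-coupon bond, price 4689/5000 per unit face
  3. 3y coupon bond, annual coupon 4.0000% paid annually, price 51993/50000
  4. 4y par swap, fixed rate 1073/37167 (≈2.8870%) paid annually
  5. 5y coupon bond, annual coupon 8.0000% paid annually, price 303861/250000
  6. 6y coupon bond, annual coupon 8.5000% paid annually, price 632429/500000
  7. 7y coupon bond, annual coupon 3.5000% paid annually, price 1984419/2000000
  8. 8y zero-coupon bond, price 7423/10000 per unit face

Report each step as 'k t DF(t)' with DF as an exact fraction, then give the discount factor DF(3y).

1 1 9593/10000
2 2 4689/5000
3 3 9269/10000
4 4 8927/10000
5 5 8501/10000
6 6 101/125
7 7 7769/10000
8 8 7423/10000
DF(3y) = 9269/10000 ≈ 0.926900

step 1 [1y] swap r/1=407/9593: DF=(1 − 407/9593·(0))/(1+407/9593) = 9593/10000 ≈ 0.959300
step 2 [2y] zero: DF = P = 4689/5000 ≈ 0.937800
step 3 [3y] bond c/1=1/25: DF=(51993/50000 − 1/25·(0.959300+0.937800))/(1+1/25) = 9269/10000 ≈ 0.926900
step 4 [4y] swap r/1=1073/37167: DF=(1 − 1073/37167·(0.959300+0.937800+0.926900))/(1+1073/37167) = 8927/10000 ≈ 0.892700
step 5 [5y] bond c/1=2/25: DF=(303861/250000 − 2/25·(0.959300+0.937800+0.926900+0.892700))/(1+2/25) = 8501/10000 ≈ 0.850100
step 6 [6y] bond c/1=17/200: DF=(632429/500000 − 17/200·(0.959300+0.937800+0.926900+0.892700+0.850100))/(1+17/200) = 101/125 ≈ 0.808000
step 7 [7y] bond c/1=7/200: DF=(1984419/2000000 − 7/200·(0.959300+0.937800+0.926900+0.892700+0.850100+0.808000))/(1+7/200) = 7769/10000 ≈ 0.776900
step 8 [8y] zero: DF = P = 7423/10000 ≈ 0.742300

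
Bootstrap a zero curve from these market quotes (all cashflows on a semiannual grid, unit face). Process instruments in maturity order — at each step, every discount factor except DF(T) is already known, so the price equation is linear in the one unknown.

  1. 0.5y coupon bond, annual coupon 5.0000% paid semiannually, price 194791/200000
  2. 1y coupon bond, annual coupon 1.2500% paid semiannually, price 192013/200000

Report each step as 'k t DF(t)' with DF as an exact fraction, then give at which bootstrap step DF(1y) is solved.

1 1/2 4751/5000
2 1 4741/5000
DF(1y) is solved at step 2

step 1 [0.5y] bond c/2=1/40: DF=(194791/200000 − 1/40·(0))/(1+1/40) = 4751/5000 ≈ 0.950200
step 2 [1y] bond c/2=1/160: DF=(192013/200000 − 1/160·(0.950200))/(1+1/160) = 4741/5000 ≈ 0.948200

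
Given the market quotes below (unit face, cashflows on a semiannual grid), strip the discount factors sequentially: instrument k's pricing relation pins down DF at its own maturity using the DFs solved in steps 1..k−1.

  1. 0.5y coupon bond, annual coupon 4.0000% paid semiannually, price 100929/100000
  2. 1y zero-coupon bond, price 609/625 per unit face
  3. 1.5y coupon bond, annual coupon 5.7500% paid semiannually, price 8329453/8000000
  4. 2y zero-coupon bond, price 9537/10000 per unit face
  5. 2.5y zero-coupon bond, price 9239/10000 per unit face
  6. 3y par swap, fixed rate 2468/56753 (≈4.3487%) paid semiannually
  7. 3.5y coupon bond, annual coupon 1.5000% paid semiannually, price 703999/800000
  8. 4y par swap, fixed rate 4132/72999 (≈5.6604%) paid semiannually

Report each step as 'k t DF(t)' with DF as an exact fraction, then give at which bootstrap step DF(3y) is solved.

step 1 [0.5y] bond c/2=1/50: DF=(100929/100000 − 1/50·(0))/(1+1/50) = 1979/2000 ≈ 0.989500
step 2 [1y] zero: DF = P = 609/625 ≈ 0.974400
step 3 [1.5y] bond c/2=23/800: DF=(8329453/8000000 − 23/800·(0.989500+0.974400))/(1+23/800) = 2393/2500 ≈ 0.957200
step 4 [2y] zero: DF = P = 9537/10000 ≈ 0.953700
step 5 [2.5y] zero: DF = P = 9239/10000 ≈ 0.923900
step 6 [3y] swap r/2=1234/56753: DF=(1 − 1234/56753·(0.989500+0.974400+0.957200+0.953700+0.923900))/(1+1234/56753) = 4383/5000 ≈ 0.876600
step 7 [3.5y] bond c/2=3/400: DF=(703999/800000 − 3/400·(0.989500+0.974400+0.957200+0.953700+0.923900+0.876600))/(1+3/400) = 1039/1250 ≈ 0.831200
step 8 [4y] swap r/2=2066/72999: DF=(1 − 2066/72999·(0.989500+0.974400+0.957200+0.953700+0.923900+0.876600+0.831200))/(1+2066/72999) = 3967/5000 ≈ 0.793400

1 1/2 1979/2000
2 1 609/625
3 3/2 2393/2500
4 2 9537/10000
5 5/2 9239/10000
6 3 4383/5000
7 7/2 1039/1250
8 4 3967/5000
DF(3y) is solved at step 6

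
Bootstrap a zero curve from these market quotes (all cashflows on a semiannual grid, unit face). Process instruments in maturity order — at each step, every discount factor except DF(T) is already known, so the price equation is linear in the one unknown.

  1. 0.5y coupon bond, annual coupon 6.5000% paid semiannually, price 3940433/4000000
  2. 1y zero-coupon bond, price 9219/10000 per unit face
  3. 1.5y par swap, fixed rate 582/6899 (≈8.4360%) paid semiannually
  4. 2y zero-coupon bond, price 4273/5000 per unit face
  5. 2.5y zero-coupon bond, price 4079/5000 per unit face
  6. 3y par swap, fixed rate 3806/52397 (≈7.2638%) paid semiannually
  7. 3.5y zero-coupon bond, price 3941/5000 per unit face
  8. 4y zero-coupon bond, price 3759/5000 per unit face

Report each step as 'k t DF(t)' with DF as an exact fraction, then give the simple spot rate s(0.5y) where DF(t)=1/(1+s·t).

step 1 [0.5y] bond c/2=13/400: DF=(3940433/4000000 − 13/400·(0))/(1+13/400) = 9541/10000 ≈ 0.954100
step 2 [1y] zero: DF = P = 9219/10000 ≈ 0.921900
step 3 [1.5y] swap r/2=291/6899: DF=(1 − 291/6899·(0.954100+0.921900))/(1+291/6899) = 2209/2500 ≈ 0.883600
step 4 [2y] zero: DF = P = 4273/5000 ≈ 0.854600
step 5 [2.5y] zero: DF = P = 4079/5000 ≈ 0.815800
step 6 [3y] swap r/2=1903/52397: DF=(1 − 1903/52397·(0.954100+0.921900+0.883600+0.854600+0.815800))/(1+1903/52397) = 8097/10000 ≈ 0.809700
step 7 [3.5y] zero: DF = P = 3941/5000 ≈ 0.788200
step 8 [4y] zero: DF = P = 3759/5000 ≈ 0.751800

1 1/2 9541/10000
2 1 9219/10000
3 3/2 2209/2500
4 2 4273/5000
5 5/2 4079/5000
6 3 8097/10000
7 7/2 3941/5000
8 4 3759/5000
s(0.5y) = (1/(9541/10000) − 1)/(1/2) = 918/9541 ≈ 9.6216%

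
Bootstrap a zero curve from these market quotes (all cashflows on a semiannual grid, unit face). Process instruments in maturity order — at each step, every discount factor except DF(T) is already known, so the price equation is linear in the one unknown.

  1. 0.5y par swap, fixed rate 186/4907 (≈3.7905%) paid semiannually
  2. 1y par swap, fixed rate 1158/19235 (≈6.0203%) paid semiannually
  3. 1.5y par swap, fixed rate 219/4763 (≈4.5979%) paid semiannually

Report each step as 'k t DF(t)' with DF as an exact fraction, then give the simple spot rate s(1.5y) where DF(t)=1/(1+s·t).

step 1 [0.5y] swap r/2=93/4907: DF=(1 − 93/4907·(0))/(1+93/4907) = 4907/5000 ≈ 0.981400
step 2 [1y] swap r/2=579/19235: DF=(1 − 579/19235·(0.981400))/(1+579/19235) = 9421/10000 ≈ 0.942100
step 3 [1.5y] swap r/2=219/9526: DF=(1 − 219/9526·(0.981400+0.942100))/(1+219/9526) = 9343/10000 ≈ 0.934300

1 1/2 4907/5000
2 1 9421/10000
3 3/2 9343/10000
s(1.5y) = (1/(9343/10000) − 1)/(3/2) = 438/9343 ≈ 4.6880%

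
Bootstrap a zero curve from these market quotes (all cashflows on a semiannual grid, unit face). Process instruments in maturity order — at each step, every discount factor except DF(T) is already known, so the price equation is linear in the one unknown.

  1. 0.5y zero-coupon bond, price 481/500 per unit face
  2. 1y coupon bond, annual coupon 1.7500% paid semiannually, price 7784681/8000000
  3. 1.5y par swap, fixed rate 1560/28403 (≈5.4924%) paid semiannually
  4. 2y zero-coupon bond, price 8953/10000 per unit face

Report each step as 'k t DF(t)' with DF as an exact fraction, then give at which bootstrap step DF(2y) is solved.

1 1/2 481/500
2 1 9563/10000
3 3/2 461/500
4 2 8953/10000
DF(2y) is solved at step 4

step 1 [0.5y] zero: DF = P = 481/500 ≈ 0.962000
step 2 [1y] bond c/2=7/800: DF=(7784681/8000000 − 7/800·(0.962000))/(1+7/800) = 9563/10000 ≈ 0.956300
step 3 [1.5y] swap r/2=780/28403: DF=(1 − 780/28403·(0.962000+0.956300))/(1+780/28403) = 461/500 ≈ 0.922000
step 4 [2y] zero: DF = P = 8953/10000 ≈ 0.895300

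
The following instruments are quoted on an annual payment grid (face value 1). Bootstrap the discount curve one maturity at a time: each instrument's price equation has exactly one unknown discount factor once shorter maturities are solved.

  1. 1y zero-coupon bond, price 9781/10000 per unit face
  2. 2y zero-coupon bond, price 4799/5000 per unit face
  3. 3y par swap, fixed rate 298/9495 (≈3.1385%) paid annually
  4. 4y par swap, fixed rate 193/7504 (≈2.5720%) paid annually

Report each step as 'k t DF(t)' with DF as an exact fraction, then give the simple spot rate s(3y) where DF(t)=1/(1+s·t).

step 1 [1y] zero: DF = P = 9781/10000 ≈ 0.978100
step 2 [2y] zero: DF = P = 4799/5000 ≈ 0.959800
step 3 [3y] swap r/1=298/9495: DF=(1 − 298/9495·(0.978100+0.959800))/(1+298/9495) = 4553/5000 ≈ 0.910600
step 4 [4y] swap r/1=193/7504: DF=(1 − 193/7504·(0.978100+0.959800+0.910600))/(1+193/7504) = 1807/2000 ≈ 0.903500

1 1 9781/10000
2 2 4799/5000
3 3 4553/5000
4 4 1807/2000
s(3y) = (1/(4553/5000) − 1)/(3) = 149/4553 ≈ 3.2726%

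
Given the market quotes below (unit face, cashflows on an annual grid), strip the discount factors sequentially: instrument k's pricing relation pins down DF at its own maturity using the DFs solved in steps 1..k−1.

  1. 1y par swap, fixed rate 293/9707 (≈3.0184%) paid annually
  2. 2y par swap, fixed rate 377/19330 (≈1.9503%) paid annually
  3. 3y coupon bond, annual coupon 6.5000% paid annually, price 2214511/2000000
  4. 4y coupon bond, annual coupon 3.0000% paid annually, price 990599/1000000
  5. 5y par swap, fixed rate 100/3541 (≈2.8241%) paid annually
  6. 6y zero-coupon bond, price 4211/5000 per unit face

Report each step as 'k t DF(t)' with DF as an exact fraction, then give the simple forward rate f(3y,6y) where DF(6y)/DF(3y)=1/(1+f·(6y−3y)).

step 1 [1y] swap r/1=293/9707: DF=(1 − 293/9707·(0))/(1+293/9707) = 9707/10000 ≈ 0.970700
step 2 [2y] swap r/1=377/19330: DF=(1 − 377/19330·(0.970700))/(1+377/19330) = 9623/10000 ≈ 0.962300
step 3 [3y] bond c/1=13/200: DF=(2214511/2000000 − 13/200·(0.970700+0.962300))/(1+13/200) = 9217/10000 ≈ 0.921700
step 4 [4y] bond c/1=3/100: DF=(990599/1000000 − 3/100·(0.970700+0.962300+0.921700))/(1+3/100) = 4393/5000 ≈ 0.878600
step 5 [5y] swap r/1=100/3541: DF=(1 − 100/3541·(0.970700+0.962300+0.921700+0.878600))/(1+100/3541) = 87/100 ≈ 0.870000
step 6 [6y] zero: DF = P = 4211/5000 ≈ 0.842200

1 1 9707/10000
2 2 9623/10000
3 3 9217/10000
4 4 4393/5000
5 5 87/100
6 6 4211/5000
f(3y,6y) = ((9217/10000)/(4211/5000) − 1)/(3) = 265/8422 ≈ 3.1465%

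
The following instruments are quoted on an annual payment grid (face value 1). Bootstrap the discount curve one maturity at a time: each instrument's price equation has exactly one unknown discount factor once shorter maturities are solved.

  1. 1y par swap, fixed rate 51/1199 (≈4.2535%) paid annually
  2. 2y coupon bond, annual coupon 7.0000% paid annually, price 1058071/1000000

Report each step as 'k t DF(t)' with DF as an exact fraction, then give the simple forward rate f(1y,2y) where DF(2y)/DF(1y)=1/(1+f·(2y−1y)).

1 1 1199/1250
2 2 9261/10000
f(1y,2y) = ((1199/1250)/(9261/10000) − 1)/(1) = 331/9261 ≈ 3.5741%

step 1 [1y] swap r/1=51/1199: DF=(1 − 51/1199·(0))/(1+51/1199) = 1199/1250 ≈ 0.959200
step 2 [2y] bond c/1=7/100: DF=(1058071/1000000 − 7/100·(0.959200))/(1+7/100) = 9261/10000 ≈ 0.926100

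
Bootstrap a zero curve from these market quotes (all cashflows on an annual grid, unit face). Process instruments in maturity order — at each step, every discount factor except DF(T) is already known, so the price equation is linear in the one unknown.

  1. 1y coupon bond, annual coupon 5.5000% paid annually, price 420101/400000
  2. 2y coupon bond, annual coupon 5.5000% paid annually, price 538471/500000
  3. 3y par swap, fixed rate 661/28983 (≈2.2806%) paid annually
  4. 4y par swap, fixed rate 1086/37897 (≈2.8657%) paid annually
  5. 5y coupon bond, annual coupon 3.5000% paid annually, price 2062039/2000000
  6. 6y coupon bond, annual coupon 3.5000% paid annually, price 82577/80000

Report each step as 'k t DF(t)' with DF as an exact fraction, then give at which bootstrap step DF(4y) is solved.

1 1 1991/2000
2 2 9689/10000
3 3 9339/10000
4 4 4457/5000
5 5 217/250
6 6 4199/5000
DF(4y) is solved at step 4

step 1 [1y] bond c/1=11/200: DF=(420101/400000 − 11/200·(0))/(1+11/200) = 1991/2000 ≈ 0.995500
step 2 [2y] bond c/1=11/200: DF=(538471/500000 − 11/200·(0.995500))/(1+11/200) = 9689/10000 ≈ 0.968900
step 3 [3y] swap r/1=661/28983: DF=(1 − 661/28983·(0.995500+0.968900))/(1+661/28983) = 9339/10000 ≈ 0.933900
step 4 [4y] swap r/1=1086/37897: DF=(1 − 1086/37897·(0.995500+0.968900+0.933900))/(1+1086/37897) = 4457/5000 ≈ 0.891400
step 5 [5y] bond c/1=7/200: DF=(2062039/2000000 − 7/200·(0.995500+0.968900+0.933900+0.891400))/(1+7/200) = 217/250 ≈ 0.868000
step 6 [6y] bond c/1=7/200: DF=(82577/80000 − 7/200·(0.995500+0.968900+0.933900+0.891400+0.868000))/(1+7/200) = 4199/5000 ≈ 0.839800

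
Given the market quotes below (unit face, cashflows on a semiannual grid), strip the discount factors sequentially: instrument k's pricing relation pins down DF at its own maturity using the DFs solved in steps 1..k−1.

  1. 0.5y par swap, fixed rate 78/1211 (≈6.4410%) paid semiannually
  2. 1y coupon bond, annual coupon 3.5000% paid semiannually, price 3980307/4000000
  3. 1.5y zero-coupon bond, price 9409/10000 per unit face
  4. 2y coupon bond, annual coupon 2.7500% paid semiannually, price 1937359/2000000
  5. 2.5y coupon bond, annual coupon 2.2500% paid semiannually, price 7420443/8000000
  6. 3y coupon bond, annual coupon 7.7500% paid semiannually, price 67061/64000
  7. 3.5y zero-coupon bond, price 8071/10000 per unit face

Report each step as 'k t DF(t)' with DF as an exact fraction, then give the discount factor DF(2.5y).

1 1/2 1211/1250
2 1 9613/10000
3 3/2 9409/10000
4 2 4583/5000
5 5/2 8751/10000
6 3 2087/2500
7 7/2 8071/10000
DF(2.5y) = 8751/10000 ≈ 0.875100

step 1 [0.5y] swap r/2=39/1211: DF=(1 − 39/1211·(0))/(1+39/1211) = 1211/1250 ≈ 0.968800
step 2 [1y] bond c/2=7/400: DF=(3980307/4000000 − 7/400·(0.968800))/(1+7/400) = 9613/10000 ≈ 0.961300
step 3 [1.5y] zero: DF = P = 9409/10000 ≈ 0.940900
step 4 [2y] bond c/2=11/800: DF=(1937359/2000000 − 11/800·(0.968800+0.961300+0.940900))/(1+11/800) = 4583/5000 ≈ 0.916600
step 5 [2.5y] bond c/2=9/800: DF=(7420443/8000000 − 9/800·(0.968800+0.961300+0.940900+0.916600))/(1+9/800) = 8751/10000 ≈ 0.875100
step 6 [3y] bond c/2=31/800: DF=(67061/64000 − 31/800·(0.968800+0.961300+0.940900+0.916600+0.875100))/(1+31/800) = 2087/2500 ≈ 0.834800
step 7 [3.5y] zero: DF = P = 8071/10000 ≈ 0.807100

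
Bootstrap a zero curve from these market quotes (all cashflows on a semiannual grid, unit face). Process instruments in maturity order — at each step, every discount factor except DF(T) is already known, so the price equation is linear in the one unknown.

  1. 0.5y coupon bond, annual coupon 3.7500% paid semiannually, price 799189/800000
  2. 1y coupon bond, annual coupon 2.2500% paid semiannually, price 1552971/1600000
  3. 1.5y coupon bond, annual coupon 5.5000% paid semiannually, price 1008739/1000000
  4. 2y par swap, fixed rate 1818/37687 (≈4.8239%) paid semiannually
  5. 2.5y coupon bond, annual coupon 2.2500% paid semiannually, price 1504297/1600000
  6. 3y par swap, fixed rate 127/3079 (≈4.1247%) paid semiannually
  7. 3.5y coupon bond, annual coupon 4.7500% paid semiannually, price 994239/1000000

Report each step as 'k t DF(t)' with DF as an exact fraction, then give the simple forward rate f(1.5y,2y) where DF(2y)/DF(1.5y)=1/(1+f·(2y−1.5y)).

1 1/2 4903/5000
2 1 9489/10000
3 3/2 9301/10000
4 2 9091/10000
5 5/2 4439/5000
6 3 8857/10000
7 7/2 4213/5000
f(1.5y,2y) = ((9301/10000)/(9091/10000) − 1)/(1/2) = 420/9091 ≈ 4.6200%

step 1 [0.5y] bond c/2=3/160: DF=(799189/800000 − 3/160·(0))/(1+3/160) = 4903/5000 ≈ 0.980600
step 2 [1y] bond c/2=9/800: DF=(1552971/1600000 − 9/800·(0.980600))/(1+9/800) = 9489/10000 ≈ 0.948900
step 3 [1.5y] bond c/2=11/400: DF=(1008739/1000000 − 11/400·(0.980600+0.948900))/(1+11/400) = 9301/10000 ≈ 0.930100
step 4 [2y] swap r/2=909/37687: DF=(1 − 909/37687·(0.980600+0.948900+0.930100))/(1+909/37687) = 9091/10000 ≈ 0.909100
step 5 [2.5y] bond c/2=9/800: DF=(1504297/1600000 − 9/800·(0.980600+0.948900+0.930100+0.909100))/(1+9/800) = 4439/5000 ≈ 0.887800
step 6 [3y] swap r/2=127/6158: DF=(1 − 127/6158·(0.980600+0.948900+0.930100+0.909100+0.887800))/(1+127/6158) = 8857/10000 ≈ 0.885700
step 7 [3.5y] bond c/2=19/800: DF=(994239/1000000 − 19/800·(0.980600+0.948900+0.930100+0.909100+0.887800+0.885700))/(1+19/800) = 4213/5000 ≈ 0.842600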